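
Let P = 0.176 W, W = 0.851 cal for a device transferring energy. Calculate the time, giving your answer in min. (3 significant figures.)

0.337 min

Rearranging: t = W/P.
P = 0.176 W; W = 0.851 cal = 3.561 J.
t = 20.23 s
20.23 s × (1 min / 60.00 s) = 0.3372 min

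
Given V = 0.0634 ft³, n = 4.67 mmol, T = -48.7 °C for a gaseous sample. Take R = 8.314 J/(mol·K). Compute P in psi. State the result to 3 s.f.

0.704 psi

P is given directly by: P = nRT/V.
V = 0.0634 ft³ = 0.001795 m³; n = 4.67 mmol = 0.004670 mol; T = -48.7 °C = 224.4 K; R = 8.314 J/(mol·K).
P = 4854 Pa
4854 Pa × (1 psi / 6895 Pa) = 0.7040 psi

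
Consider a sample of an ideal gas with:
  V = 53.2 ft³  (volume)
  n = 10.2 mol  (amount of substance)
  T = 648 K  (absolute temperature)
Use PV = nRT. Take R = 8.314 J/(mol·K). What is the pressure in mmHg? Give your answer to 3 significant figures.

274 mmHg

Directly: P = nRT/V.
V = 53.2 ft³ = 1.506 m³; n = 10.2 mol; T = 648 K; R = 8.314 J/(mol·K).
P = 36478 Pa
36478 Pa × (1 mmHg / 133.3 Pa) = 273.6 mmHg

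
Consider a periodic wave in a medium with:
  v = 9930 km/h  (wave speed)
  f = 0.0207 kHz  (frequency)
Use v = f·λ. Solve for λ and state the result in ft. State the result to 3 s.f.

Rearranging v = f·λ for λ: λ = v/f.
v = 9930 km/h = 2758 m/s; f = 0.0207 kHz = 20.70 Hz.
λ = 133.3 m
133.3 m × (1 ft / 0.3048 m) = 437.2 ft

437 ft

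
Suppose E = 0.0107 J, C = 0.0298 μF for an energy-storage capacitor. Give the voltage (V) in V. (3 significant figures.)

Solving E = ½C·V² for V: V = √(2E/C).
E = 0.0107 J; C = 0.0298 μF = 2.980×10^-8 F.
V = 847.4 V

847 V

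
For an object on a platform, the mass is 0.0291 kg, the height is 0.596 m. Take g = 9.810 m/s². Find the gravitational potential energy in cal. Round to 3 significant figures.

0.0407 cal

Directly: PE = mgh.
m = 0.0291 kg; h = 0.596 m; g = 9.810 m/s².
PE = 0.1701 J
0.1701 J × (1 cal / 4.184 J) = 0.04066 cal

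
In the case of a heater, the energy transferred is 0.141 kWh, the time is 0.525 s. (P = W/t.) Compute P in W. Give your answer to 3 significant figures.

9.67×10^5 W

P is given directly by: P = W/t.
W = 0.141 kWh = 5.076×10^5 J; t = 0.525 s.
P = 9.669×10^5 W  (the unit combination reduces to kg·m²/s³ = W)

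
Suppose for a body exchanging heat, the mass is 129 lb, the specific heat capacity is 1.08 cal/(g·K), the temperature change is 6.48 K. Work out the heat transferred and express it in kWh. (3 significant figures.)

0.476 kWh

Q is given directly by: Q = mcΔT.
m = 129 lb = 58.51 kg; c = 1.08 cal/(g·K) = 4519 J/(kg·K); ΔT = 6.48 K.
Q = 1.713×10^6 J  (the unit combination reduces to kg·m²/s² = J)
1.713×10^6 J × (1 kWh / 3.600×10^6 J) = 0.4759 kWh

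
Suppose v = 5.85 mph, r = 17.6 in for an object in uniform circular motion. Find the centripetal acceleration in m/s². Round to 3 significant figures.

15.3 m/s²

a is given directly by: a = v²/r.
v = 5.85 mph = 2.615 m/s; r = 17.6 in = 0.4470 m.
a = 15.30 m/s²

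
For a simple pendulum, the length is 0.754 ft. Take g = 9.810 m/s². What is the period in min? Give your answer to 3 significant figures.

T is given directly by: T = 2π√(L/g).
L = 0.754 ft = 0.2298 m; g = 9.810 m/s².
T = 0.9617 s
0.9617 s × (1 min / 60.00 s) = 0.01603 min

0.0160 min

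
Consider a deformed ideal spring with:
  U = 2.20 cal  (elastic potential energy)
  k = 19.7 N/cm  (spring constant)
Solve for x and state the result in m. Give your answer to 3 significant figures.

Rearranging: x = √(2U/k).
U = 2.20 cal = 9.205 J; k = 19.7 N/cm = 1970 N/m.
x = 0.09667 m

0.0967 m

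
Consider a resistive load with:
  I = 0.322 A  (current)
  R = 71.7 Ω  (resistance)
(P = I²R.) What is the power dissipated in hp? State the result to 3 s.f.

0.00997 hp

Directly: P = I²R.
I = 0.322 A; R = 71.7 Ω.
P = 7.434 W
7.434 W × (1 hp / 745.7 W) = 0.009969 hp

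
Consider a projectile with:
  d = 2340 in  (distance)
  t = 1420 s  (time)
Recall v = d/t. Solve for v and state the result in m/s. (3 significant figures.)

v is given directly by: v = d/t.
d = 2340 in = 59.44 m; t = 1420 s.
v = 0.04186 m/s

0.0419 m/s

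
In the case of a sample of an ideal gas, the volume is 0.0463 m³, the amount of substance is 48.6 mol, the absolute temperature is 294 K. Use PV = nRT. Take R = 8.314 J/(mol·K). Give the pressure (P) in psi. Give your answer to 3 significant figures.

From the ideal-gas law: P = nRT/V.
V = 0.0463 m³; n = 48.6 mol; T = 294 K; R = 8.314 J/(mol·K).
P = 2.566×10^6 Pa  (the unit combination reduces to kg/(m·s²) = Pa)
2.566×10^6 Pa × (1 psi / 6895 Pa) = 372.1 psi

372 psi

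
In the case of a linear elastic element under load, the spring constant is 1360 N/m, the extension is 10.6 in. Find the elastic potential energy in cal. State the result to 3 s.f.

11.8 cal

U is given directly by: U = ½kx².
k = 1360 N/m; x = 10.6 in = 0.2692 m.
U = 49.29 J
49.29 J × (1 cal / 4.184 J) = 11.78 cal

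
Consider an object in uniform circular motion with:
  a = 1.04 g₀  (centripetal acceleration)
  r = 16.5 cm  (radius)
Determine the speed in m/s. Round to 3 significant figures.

Solving a = v²/r for v: v = √(a·r).
a = 1.04 g₀ = 10.20 m/s²; r = 16.5 cm = 0.1650 m.
v = 1.297 m/s

1.30 m/s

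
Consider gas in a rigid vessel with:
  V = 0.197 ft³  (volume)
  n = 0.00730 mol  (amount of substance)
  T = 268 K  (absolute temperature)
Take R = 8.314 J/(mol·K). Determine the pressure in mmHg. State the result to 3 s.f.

Directly: P = nRT/V.
V = 0.197 ft³ = 0.005578 m³; n = 0.00730 mol; T = 268 K; R = 8.314 J/(mol·K).
P = 2916 Pa
2916 Pa × (1 mmHg / 133.3 Pa) = 21.87 mmHg

21.9 mmHg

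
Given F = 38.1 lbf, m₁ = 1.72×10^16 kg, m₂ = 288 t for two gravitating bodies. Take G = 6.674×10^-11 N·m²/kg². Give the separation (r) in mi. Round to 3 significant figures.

27.4 mi

From Newton's law of gravitation: r = √(G·m₁m₂/F).
F = 38.1 lbf = 169.5 N; m₁ = 1.72×10^16 kg; m₂ = 288 t = 2.880×10^5 kg; G = 6.674×10^-11 N·m²/kg².
r = 44167 m
44167 m × (1 mi / 1609 m) = 27.44 mi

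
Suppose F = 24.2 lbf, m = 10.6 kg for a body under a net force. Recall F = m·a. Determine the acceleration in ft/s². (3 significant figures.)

Rearranging F = m·a for a: a = F/m.
F = 24.2 lbf = 107.6 N; m = 10.6 kg.
a = 10.16 m/s²
10.16 m/s² × (1 ft/s² / 0.3048 m/s²) = 33.32 ft/s²

33.3 ft/s²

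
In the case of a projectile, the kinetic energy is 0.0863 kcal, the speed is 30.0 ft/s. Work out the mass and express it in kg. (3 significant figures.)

Rearranging KE = ½mv² for m: m = 2·KE/v².
KE = 0.0863 kcal = 361.1 J; v = 30.0 ft/s = 9.144 m/s.
m = 8.637 kg

8.64 kg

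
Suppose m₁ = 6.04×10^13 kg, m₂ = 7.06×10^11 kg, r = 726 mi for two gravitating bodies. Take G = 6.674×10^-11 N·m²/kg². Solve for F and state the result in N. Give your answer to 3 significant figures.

2080 N

From Newton's law of gravitation: F = Gm₁m₂/r².
m₁ = 6.04×10^13 kg; m₂ = 7.06×10^11 kg; r = 726 mi = 1.168×10^6 m; G = 6.674×10^-11 N·m²/kg².
F = 2085 N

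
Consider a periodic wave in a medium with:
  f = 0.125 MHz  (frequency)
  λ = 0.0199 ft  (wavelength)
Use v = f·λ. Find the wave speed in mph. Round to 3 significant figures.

1700 mph

v is given directly by: v = fλ.
f = 0.125 MHz = 1.250×10^5 Hz; λ = 0.0199 ft = 0.006066 m.
v = 758.2 m/s
758.2 m/s × (1 mph / 0.4470 m/s) = 1696 mph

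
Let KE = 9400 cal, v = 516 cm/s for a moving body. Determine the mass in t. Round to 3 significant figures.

Rearranging KE = ½mv² for m: m = 2·KE/v².
KE = 9400 cal = 39330 J; v = 516 cm/s = 5.160 m/s.
m = 2954 kg
2954 kg × (1 t / 1000 kg) = 2.954 t

2.95 t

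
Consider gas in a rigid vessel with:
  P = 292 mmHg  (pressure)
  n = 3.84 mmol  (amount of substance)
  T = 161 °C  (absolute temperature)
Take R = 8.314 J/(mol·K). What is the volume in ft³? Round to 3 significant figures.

0.0126 ft³

Rearranging PV = nRT for V: V = nRT/P.
P = 292 mmHg = 38930 Pa; n = 3.84 mmol = 0.003840 mol; T = 161 °C = 434.1 K; R = 8.314 J/(mol·K).
V = 3.560×10^-4 m³
3.560×10^-4 m³ × (1 ft³ / 0.02832 m³) = 0.01257 ft³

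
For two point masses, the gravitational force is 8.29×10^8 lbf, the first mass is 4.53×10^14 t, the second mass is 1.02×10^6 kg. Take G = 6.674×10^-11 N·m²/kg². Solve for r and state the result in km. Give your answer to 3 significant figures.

From Newton's law of gravitation: r = √(G·m₁m₂/F).
F = 8.29×10^8 lbf = 3.688×10^9 N; m₁ = 4.53×10^14 t = 4.530×10^17 kg; m₂ = 1.02×10^6 kg; G = 6.674×10^-11 N·m²/kg².
r = 91.45 m
91.45 m × (1 km / 1000 m) = 0.09145 km

0.0914 km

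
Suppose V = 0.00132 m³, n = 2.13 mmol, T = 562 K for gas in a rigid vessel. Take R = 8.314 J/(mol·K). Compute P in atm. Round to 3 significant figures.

P is given directly by: P = nRT/V.
V = 0.00132 m³; n = 2.13 mmol = 0.002130 mol; T = 562 K; R = 8.314 J/(mol·K).
P = 7540 Pa  (the unit combination reduces to kg/(m·s²) = Pa)
7540 Pa × (1 atm / 1.013×10^5 Pa) = 0.07441 atm

0.0744 atm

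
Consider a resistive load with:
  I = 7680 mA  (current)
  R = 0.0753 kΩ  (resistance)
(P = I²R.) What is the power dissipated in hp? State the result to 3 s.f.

P is given directly by: P = I²R.
I = 7680 mA = 7.680 A; R = 0.0753 kΩ = 75.30 Ω.
P = 4441 W
4441 W × (1 hp / 745.7 W) = 5.956 hp

5.96 hp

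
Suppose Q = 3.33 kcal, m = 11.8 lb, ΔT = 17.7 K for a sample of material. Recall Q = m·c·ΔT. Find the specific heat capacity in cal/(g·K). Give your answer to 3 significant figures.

0.0351 cal/(g·K)

Rearranging Q = m·c·ΔT for c: c = Q/(m·ΔT).
Q = 3.33 kcal = 13933 J; m = 11.8 lb = 5.352 kg; ΔT = 17.7 K.
c = 147.1 J/(kg·K)
147.1 J/(kg·K) × (1 cal/(g·K) / 4184 J/(kg·K)) = 0.03515 cal/(g·K)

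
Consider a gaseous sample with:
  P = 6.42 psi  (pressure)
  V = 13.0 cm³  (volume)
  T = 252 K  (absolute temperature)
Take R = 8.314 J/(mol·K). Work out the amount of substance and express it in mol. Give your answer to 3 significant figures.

Solving PV = nRT for n: n = PV/(RT).
P = 6.42 psi = 44264 Pa; V = 13.0 cm³ = 1.300×10^-5 m³; T = 252 K; R = 8.314 J/(mol·K).
n = 2.747×10^-4 mol

2.75×10^-4 mol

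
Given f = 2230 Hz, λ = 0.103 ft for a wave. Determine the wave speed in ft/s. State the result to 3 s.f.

v is given directly by: v = fλ.
f = 2230 Hz; λ = 0.103 ft = 0.03139 m.
v = 70.01 m/s
70.01 m/s × (1 ft/s / 0.3048 m/s) = 229.7 ft/s

230 ft/s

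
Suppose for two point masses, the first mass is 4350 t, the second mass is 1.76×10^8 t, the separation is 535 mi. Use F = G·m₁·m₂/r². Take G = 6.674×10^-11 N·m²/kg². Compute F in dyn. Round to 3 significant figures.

6.89 dyn

Directly: F = Gm₁m₂/r².
m₁ = 4350 t = 4.350×10^6 kg; m₂ = 1.76×10^8 t = 1.760×10^11 kg; r = 535 mi = 8.610×10^5 m; G = 6.674×10^-11 N·m²/kg².
F = 6.893×10^-5 N
6.893×10^-5 N × (1 dyn / 1.000×10^-5 N) = 6.893 dyn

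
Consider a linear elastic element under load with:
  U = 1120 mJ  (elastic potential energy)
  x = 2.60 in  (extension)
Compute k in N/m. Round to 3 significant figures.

Rearranging U = ½k·x² for k: k = 2U/x².
U = 1120 mJ = 1.120 J; x = 2.60 in = 0.06604 m.
k = 513.6 N/m

514 N/m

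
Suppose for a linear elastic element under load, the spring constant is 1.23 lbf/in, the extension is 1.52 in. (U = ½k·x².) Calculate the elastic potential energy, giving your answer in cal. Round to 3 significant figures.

0.0384 cal

Directly: U = ½kx².
k = 1.23 lbf/in = 215.4 N/m; x = 1.52 in = 0.03861 m.
U = 0.1605 J
0.1605 J × (1 cal / 4.184 J) = 0.03837 cal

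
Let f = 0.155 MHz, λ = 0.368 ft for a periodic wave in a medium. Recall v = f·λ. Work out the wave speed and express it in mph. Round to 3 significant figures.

38900 mph

v is given directly by: v = fλ.
f = 0.155 MHz = 1.550×10^5 Hz; λ = 0.368 ft = 0.1122 m.
v = 17386 m/s
17386 m/s × (1 mph / 0.4470 m/s) = 38891 mph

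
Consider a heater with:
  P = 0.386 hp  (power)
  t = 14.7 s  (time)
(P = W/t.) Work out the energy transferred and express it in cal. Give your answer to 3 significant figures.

1010 cal

Solving P = W/t for W: W = P·t.
P = 0.386 hp = 287.8 W; t = 14.7 s.
W = 4231 J  (the unit combination reduces to kg·m²/s² = J)
4231 J × (1 cal / 4.184 J) = 1011 cal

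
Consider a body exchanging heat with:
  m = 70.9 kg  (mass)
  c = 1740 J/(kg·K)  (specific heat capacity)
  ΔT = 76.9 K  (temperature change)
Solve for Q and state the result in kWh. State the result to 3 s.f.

Directly: Q = mcΔT.
m = 70.9 kg; c = 1740 J/(kg·K); ΔT = 76.9 K.
Q = 9.487×10^6 J
9.487×10^6 J × (1 kWh / 3.600×10^6 J) = 2.635 kWh

2.64 kWh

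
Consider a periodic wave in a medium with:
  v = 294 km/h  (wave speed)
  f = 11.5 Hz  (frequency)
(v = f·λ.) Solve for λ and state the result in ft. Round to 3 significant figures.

Rearranging: λ = v/f.
v = 294 km/h = 81.67 m/s; f = 11.5 Hz.
λ = 7.101 m
7.101 m × (1 ft / 0.3048 m) = 23.30 ft

23.3 ft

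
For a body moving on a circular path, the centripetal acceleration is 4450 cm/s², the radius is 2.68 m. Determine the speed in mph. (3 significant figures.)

24.4 mph

Solving a = v²/r for v: v = √(a·r).
a = 4450 cm/s² = 44.50 m/s²; r = 2.68 m.
v = 10.92 m/s
10.92 m/s × (1 mph / 0.4470 m/s) = 24.43 mph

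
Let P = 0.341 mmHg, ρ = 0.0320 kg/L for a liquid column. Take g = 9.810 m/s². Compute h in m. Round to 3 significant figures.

0.145 m

Solving P = ρ·g·h for h: h = P/(ρ·g).
P = 0.341 mmHg = 45.46 Pa; ρ = 0.0320 kg/L = 32.00 kg/m³; g = 9.810 m/s².
h = 0.1448 m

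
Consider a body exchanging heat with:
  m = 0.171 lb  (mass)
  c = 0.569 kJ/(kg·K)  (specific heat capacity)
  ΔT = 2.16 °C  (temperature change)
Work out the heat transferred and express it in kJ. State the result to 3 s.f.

Directly: Q = mcΔT.
m = 0.171 lb = 0.07756 kg; c = 0.569 kJ/(kg·K) = 569.0 J/(kg·K); ΔT = 2.16 °C = 2.160 K.
Q = 95.33 J  (the unit combination reduces to kg·m²/s² = J)
95.33 J × (1 kJ / 1000 J) = 0.09533 kJ

0.0953 kJ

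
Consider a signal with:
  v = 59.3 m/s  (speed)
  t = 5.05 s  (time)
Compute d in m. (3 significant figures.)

299 m

Rearranging: d = v·t.
v = 59.3 m/s; t = 5.05 s.
d = 299.5 m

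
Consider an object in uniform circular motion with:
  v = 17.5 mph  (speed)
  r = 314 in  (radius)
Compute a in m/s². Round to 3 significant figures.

Directly: a = v²/r.
v = 17.5 mph = 7.823 m/s; r = 314 in = 7.976 m.
a = 7.674 m/s²

7.67 m/s²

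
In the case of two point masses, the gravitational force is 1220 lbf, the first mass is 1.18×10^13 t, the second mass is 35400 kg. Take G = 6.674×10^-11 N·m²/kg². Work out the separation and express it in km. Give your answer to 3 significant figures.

From Newton's law of gravitation: r = √(G·m₁m₂/F).
F = 1220 lbf = 5427 N; m₁ = 1.18×10^13 t = 1.180×10^16 kg; m₂ = 35400 kg; G = 6.674×10^-11 N·m²/kg².
r = 2267 m
2267 m × (1 km / 1000 m) = 2.267 km

2.27 km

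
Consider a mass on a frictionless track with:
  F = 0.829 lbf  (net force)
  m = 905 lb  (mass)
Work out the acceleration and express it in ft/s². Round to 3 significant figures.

From Newton's second law: a = F/m.
F = 0.829 lbf = 3.688 N; m = 905 lb = 410.5 kg.
a = 0.008983 m/s²
0.008983 m/s² × (1 ft/s² / 0.3048 m/s²) = 0.02947 ft/s²

0.0295 ft/s²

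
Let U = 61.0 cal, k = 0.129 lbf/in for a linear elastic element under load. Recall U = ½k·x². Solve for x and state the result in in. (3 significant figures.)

187 in

Rearranging: x = √(2U/k).
U = 61.0 cal = 255.2 J; k = 0.129 lbf/in = 22.59 N/m.
x = 4.753 m
4.753 m × (1 in / 0.02540 m) = 187.1 in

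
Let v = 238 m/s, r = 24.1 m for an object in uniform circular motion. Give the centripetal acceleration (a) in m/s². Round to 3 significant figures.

a is given directly by: a = v²/r.
v = 238 m/s; r = 24.1 m.
a = 2350 m/s²

2350 m/s²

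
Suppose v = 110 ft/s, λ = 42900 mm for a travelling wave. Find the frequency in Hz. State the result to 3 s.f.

Rearranging: f = v/λ.
v = 110 ft/s = 33.53 m/s; λ = 42900 mm = 42.90 m.
f = 0.7815 Hz

0.782 Hz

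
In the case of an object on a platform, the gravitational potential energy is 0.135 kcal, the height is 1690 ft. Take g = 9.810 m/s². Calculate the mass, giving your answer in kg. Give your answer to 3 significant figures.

0.112 kg

Rearranging PE = m·g·h for m: m = PE/(g·h).
PE = 0.135 kcal = 564.8 J; h = 1690 ft = 515.1 m; g = 9.810 m/s².
m = 0.1118 kg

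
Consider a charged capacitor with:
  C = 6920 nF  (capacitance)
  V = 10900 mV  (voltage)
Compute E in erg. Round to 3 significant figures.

Directly: E = ½CV².
C = 6920 nF = 6.920×10^-6 F; V = 10900 mV = 10.90 V.
E = 4.111×10^-4 J
4.111×10^-4 J × (1 erg / 1.000×10^-7 J) = 4111 erg

4110 erg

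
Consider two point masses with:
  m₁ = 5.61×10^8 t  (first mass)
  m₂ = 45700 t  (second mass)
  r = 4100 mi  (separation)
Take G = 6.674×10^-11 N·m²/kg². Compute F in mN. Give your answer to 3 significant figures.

0.0393 mN

From Newton's law of gravitation: F = Gm₁m₂/r².
m₁ = 5.61×10^8 t = 5.610×10^11 kg; m₂ = 45700 t = 4.570×10^7 kg; r = 4100 mi = 6.598×10^6 m; G = 6.674×10^-11 N·m²/kg².
F = 3.930×10^-5 N
3.930×10^-5 N × (1 mN / 0.001000 N) = 0.03930 mN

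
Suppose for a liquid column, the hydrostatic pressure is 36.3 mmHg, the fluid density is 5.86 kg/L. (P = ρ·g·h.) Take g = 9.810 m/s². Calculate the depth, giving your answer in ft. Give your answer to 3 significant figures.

Rearranging P = ρ·g·h for h: h = P/(ρ·g).
P = 36.3 mmHg = 4840 Pa; ρ = 5.86 kg/L = 5860 kg/m³; g = 9.810 m/s².
h = 0.08419 m
0.08419 m × (1 ft / 0.3048 m) = 0.2762 ft

0.276 ft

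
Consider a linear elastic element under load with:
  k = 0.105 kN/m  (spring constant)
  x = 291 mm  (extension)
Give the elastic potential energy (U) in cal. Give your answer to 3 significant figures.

U is given directly by: U = ½kx².
k = 0.105 kN/m = 105.0 N/m; x = 291 mm = 0.2910 m.
U = 4.446 J  (the unit combination reduces to kg·m²/s² = J)
4.446 J × (1 cal / 4.184 J) = 1.063 cal

1.06 cal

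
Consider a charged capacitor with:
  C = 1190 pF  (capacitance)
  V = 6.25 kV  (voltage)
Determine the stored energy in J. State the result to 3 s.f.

0.0232 J

E is given directly by: E = ½CV².
C = 1190 pF = 1.190×10^-9 F; V = 6.25 kV = 6250 V.
E = 0.02324 J  (the unit combination reduces to kg·m²/s² = J)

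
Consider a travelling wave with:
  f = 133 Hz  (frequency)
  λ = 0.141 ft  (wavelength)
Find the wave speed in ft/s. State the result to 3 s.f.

Directly: v = fλ.
f = 133 Hz; λ = 0.141 ft = 0.04298 m.
v = 5.716 m/s
5.716 m/s × (1 ft/s / 0.3048 m/s) = 18.75 ft/s

18.8 ft/s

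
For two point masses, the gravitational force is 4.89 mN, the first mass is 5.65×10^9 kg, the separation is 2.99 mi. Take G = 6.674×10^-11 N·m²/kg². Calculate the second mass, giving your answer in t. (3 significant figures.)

300 t

Rearranging F = G·m₁·m₂/r² for m₂: m₂ = F·r²/(G·m₁).
F = 4.89 mN = 0.004890 N; m₁ = 5.65×10^9 kg; r = 2.99 mi = 4812 m; G = 6.674×10^-11 N·m²/kg².
m₂ = 3.003×10^5 kg
3.003×10^5 kg × (1 t / 1000 kg) = 300.3 t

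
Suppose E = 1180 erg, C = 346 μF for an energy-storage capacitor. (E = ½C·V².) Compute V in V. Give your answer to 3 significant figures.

0.826 V

Rearranging: V = √(2E/C).
E = 1180 erg = 1.180×10^-4 J; C = 346 μF = 3.460×10^-4 F.
V = 0.8259 V  (the unit combination reduces to kg·m²/(A·s³) = V)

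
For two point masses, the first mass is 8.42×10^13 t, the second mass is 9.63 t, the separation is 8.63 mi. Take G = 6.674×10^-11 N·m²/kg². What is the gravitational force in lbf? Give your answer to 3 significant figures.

63.1 lbf

Directly: F = Gm₁m₂/r².
m₁ = 8.42×10^13 t = 8.420×10^16 kg; m₂ = 9.63 t = 9630 kg; r = 8.63 mi = 13889 m; G = 6.674×10^-11 N·m²/kg².
F = 280.5 N
280.5 N × (1 lbf / 4.448 N) = 63.07 lbf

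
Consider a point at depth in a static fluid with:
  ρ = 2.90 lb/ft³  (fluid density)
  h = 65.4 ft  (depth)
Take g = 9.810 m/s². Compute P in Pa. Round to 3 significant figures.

P is given directly by: P = ρgh.
ρ = 2.90 lb/ft³ = 46.45 kg/m³; h = 65.4 ft = 19.93 m; g = 9.810 m/s².
P = 9084 Pa  (the unit combination reduces to kg/(m·s²) = Pa)

9080 Pa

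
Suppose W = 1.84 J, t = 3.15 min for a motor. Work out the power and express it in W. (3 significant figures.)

Directly: P = W/t.
W = 1.84 J; t = 3.15 min = 189.0 s.
P = 0.009735 W

0.00974 W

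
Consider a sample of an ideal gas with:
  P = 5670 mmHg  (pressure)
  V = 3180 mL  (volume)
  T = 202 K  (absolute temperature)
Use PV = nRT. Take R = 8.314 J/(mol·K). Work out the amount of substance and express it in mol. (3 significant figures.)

Rearranging PV = nRT for n: n = PV/(RT).
P = 5670 mmHg = 7.559×10^5 Pa; V = 3180 mL = 0.003180 m³; T = 202 K; R = 8.314 J/(mol·K).
n = 1.431 mol

1.43 mol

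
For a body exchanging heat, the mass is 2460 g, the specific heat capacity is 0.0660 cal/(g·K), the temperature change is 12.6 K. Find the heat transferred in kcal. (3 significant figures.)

2.05 kcal

Q is given directly by: Q = mcΔT.
m = 2460 g = 2.460 kg; c = 0.0660 cal/(g·K) = 276.1 J/(kg·K); ΔT = 12.6 K.
Q = 8559 J  (the unit combination reduces to kg·m²/s² = J)
8559 J × (1 kcal / 4184 J) = 2.046 kcal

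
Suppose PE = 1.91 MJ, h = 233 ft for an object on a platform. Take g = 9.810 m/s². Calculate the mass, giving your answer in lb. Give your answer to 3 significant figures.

6040 lb

Solving PE = m·g·h for m: m = PE/(g·h).
PE = 1.91 MJ = 1.910×10^6 J; h = 233 ft = 71.02 m; g = 9.810 m/s².
m = 2742 kg
2742 kg × (1 lb / 0.4536 kg) = 6044 lb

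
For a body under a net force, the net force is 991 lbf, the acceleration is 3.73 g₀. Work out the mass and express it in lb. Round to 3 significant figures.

From Newton's second law: m = F/a.
F = 991 lbf = 4408 N; a = 3.73 g₀ = 36.58 m/s².
m = 120.5 kg
120.5 kg × (1 lb / 0.4536 kg) = 265.7 lb

266 lb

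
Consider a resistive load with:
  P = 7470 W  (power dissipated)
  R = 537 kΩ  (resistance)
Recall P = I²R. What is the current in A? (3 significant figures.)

Rearranging: I = √(P/R).
P = 7470 W; R = 537 kΩ = 5.370×10^5 Ω.
I = 0.1179 A

0.118 A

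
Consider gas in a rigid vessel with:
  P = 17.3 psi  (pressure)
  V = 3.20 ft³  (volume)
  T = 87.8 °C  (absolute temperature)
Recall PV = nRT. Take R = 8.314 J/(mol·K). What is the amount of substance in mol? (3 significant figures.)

Rearranging PV = nRT for n: n = PV/(RT).
P = 17.3 psi = 1.193×10^5 Pa; V = 3.20 ft³ = 0.09061 m³; T = 87.8 °C = 360.9 K; R = 8.314 J/(mol·K).
n = 3.602 mol

3.60 mol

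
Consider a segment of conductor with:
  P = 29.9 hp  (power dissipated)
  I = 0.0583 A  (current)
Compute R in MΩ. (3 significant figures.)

Solving P = I²R for R: R = P/I².
P = 29.9 hp = 22296 W; I = 0.0583 A.
R = 6.560×10^6 Ω
6.560×10^6 Ω × (1 MΩ / 1.000×10^6 Ω) = 6.560 MΩ

6.56 MΩ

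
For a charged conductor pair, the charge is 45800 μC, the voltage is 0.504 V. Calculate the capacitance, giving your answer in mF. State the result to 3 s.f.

90.9 mF

C is given directly by: C = Q/V.
Q = 45800 μC = 0.04580 C; V = 0.504 V.
C = 0.09087 F
0.09087 F × (1 mF / 0.001000 F) = 90.87 mF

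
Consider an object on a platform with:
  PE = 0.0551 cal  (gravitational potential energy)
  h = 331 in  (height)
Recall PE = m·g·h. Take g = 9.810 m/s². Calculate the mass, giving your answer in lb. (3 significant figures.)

0.00616 lb

Rearranging PE = m·g·h for m: m = PE/(g·h).
PE = 0.0551 cal = 0.2305 J; h = 331 in = 8.407 m; g = 9.810 m/s².
m = 0.002795 kg
0.002795 kg × (1 lb / 0.4536 kg) = 0.006162 lb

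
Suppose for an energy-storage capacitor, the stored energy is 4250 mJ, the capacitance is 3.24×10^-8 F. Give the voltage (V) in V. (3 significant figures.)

Solving E = ½C·V² for V: V = √(2E/C).
E = 4250 mJ = 4.250 J; C = 3.24×10^-8 F.
V = 16197 V

16200 V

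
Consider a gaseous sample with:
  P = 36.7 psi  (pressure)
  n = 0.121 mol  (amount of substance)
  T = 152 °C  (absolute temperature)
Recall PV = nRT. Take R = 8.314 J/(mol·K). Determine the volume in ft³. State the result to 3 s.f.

0.0597 ft³

From the ideal-gas law: V = nRT/P.
P = 36.7 psi = 2.530×10^5 Pa; n = 0.121 mol; T = 152 °C = 425.1 K; R = 8.314 J/(mol·K).
V = 0.001690 m³
0.001690 m³ × (1 ft³ / 0.02832 m³) = 0.05969 ft³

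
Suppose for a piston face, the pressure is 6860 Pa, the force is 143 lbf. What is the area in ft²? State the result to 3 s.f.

0.998 ft²

Solving P = F/A for A: A = F/P.
P = 6860 Pa; F = 143 lbf = 636.1 N.
A = 0.09273 m²
0.09273 m² × (1 ft² / 0.09290 m²) = 0.9981 ft²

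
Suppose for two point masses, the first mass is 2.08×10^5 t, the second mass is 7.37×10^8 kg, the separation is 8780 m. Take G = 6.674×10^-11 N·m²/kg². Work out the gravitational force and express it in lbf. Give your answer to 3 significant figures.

F is given directly by: F = Gm₁m₂/r².
m₁ = 2.08×10^5 t = 2.080×10^8 kg; m₂ = 7.37×10^8 kg; r = 8780 m; G = 6.674×10^-11 N·m²/kg².
F = 0.1327 N
0.1327 N × (1 lbf / 4.448 N) = 0.02984 lbf

0.0298 lbf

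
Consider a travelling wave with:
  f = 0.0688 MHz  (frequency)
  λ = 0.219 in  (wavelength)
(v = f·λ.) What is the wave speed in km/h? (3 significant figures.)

1380 km/h

v is given directly by: v = fλ.
f = 0.0688 MHz = 68800 Hz; λ = 0.219 in = 0.005563 m.
v = 382.7 m/s
382.7 m/s × (1 km/h / 0.2778 m/s) = 1378 km/h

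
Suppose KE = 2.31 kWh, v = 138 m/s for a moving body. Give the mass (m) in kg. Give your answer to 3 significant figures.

Solving KE = ½mv² for m: m = 2·KE/v².
KE = 2.31 kWh = 8.316×10^6 J; v = 138 m/s.
m = 873.3 kg

873 kg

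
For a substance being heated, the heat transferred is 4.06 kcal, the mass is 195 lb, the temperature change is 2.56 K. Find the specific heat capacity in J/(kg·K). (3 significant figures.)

75.0 J/(kg·K)

Rearranging: c = Q/(m·ΔT).
Q = 4.06 kcal = 16987 J; m = 195 lb = 88.45 kg; ΔT = 2.56 K.
c = 75.02 J/(kg·K)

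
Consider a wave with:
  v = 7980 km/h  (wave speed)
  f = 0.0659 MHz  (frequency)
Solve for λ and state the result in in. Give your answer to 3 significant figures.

Rearranging v = f·λ for λ: λ = v/f.
v = 7980 km/h = 2217 m/s; f = 0.0659 MHz = 65900 Hz.
λ = 0.03364 m
0.03364 m × (1 in / 0.02540 m) = 1.324 in

1.32 in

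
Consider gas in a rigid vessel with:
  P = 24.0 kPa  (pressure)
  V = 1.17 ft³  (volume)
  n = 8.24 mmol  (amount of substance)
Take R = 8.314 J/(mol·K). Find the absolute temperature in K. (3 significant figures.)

From the ideal-gas law: T = PV/(nR).
P = 24.0 kPa = 24000 Pa; V = 1.17 ft³ = 0.03313 m³; n = 8.24 mmol = 0.008240 mol; R = 8.314 J/(mol·K).
T = 11607 K

11600 K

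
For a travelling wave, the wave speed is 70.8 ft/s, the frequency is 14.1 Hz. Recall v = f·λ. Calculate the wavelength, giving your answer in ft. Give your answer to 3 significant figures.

Rearranging v = f·λ for λ: λ = v/f.
v = 70.8 ft/s = 21.58 m/s; f = 14.1 Hz.
λ = 1.530 m
1.530 m × (1 ft / 0.3048 m) = 5.021 ft

5.02 ft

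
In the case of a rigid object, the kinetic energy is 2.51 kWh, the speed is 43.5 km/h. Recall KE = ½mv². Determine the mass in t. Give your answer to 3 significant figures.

124 t

Rearranging: m = 2·KE/v².
KE = 2.51 kWh = 9.036×10^6 J; v = 43.5 km/h = 12.08 m/s.
m = 1.238×10^5 kg
1.238×10^5 kg × (1 t / 1000 kg) = 123.8 t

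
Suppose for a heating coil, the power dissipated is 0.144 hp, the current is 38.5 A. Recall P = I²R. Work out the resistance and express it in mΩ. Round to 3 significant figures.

Solving P = I²R for R: R = P/I².
P = 0.144 hp = 107.4 W; I = 38.5 A.
R = 0.07244 Ω
0.07244 Ω × (1 mΩ / 0.001000 Ω) = 72.44 mΩ

72.4 mΩ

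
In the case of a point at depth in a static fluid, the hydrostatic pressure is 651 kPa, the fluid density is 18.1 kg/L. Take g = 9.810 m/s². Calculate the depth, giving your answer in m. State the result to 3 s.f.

3.67 m

Solving P = ρ·g·h for h: h = P/(ρ·g).
P = 651 kPa = 6.510×10^5 Pa; ρ = 18.1 kg/L = 18100 kg/m³; g = 9.810 m/s².
h = 3.666 m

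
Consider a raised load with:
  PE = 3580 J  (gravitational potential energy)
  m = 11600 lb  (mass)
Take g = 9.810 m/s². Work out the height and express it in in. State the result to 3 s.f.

Rearranging PE = m·g·h for h: h = PE/(m·g).
PE = 3580 J; m = 11600 lb = 5262 kg; g = 9.810 m/s².
h = 0.06936 m
0.06936 m × (1 in / 0.02540 m) = 2.731 in

2.73 in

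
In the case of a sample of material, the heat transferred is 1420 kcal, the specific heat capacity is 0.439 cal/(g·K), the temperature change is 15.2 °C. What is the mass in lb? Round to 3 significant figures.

Solving Q = m·c·ΔT for m: m = Q/(c·ΔT).
Q = 1420 kcal = 5.941×10^6 J; c = 0.439 cal/(g·K) = 1837 J/(kg·K); ΔT = 15.2 °C = 15.20 K.
m = 212.8 kg
212.8 kg × (1 lb / 0.4536 kg) = 469.2 lb

469 lb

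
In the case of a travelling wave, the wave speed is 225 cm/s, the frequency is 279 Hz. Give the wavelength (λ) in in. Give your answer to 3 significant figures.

Rearranging: λ = v/f.
v = 225 cm/s = 2.250 m/s; f = 279 Hz.
λ = 0.008065 m
0.008065 m × (1 in / 0.02540 m) = 0.3175 in

0.318 in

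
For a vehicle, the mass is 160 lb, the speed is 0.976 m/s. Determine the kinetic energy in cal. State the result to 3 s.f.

Directly: KE = ½mv².
m = 160 lb = 72.57 kg; v = 0.976 m/s.
KE = 34.57 J  (the unit combination reduces to kg·m²/s² = J)
34.57 J × (1 cal / 4.184 J) = 8.262 cal

8.26 cal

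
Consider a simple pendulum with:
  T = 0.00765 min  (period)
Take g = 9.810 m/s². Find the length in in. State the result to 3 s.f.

2.06 in

Rearranging T = 2π√(L/g) for L: L = g·(T/2π)².
T = 0.00765 min = 0.4590 s; g = 9.810 m/s².
L = 0.05235 m
0.05235 m × (1 in / 0.02540 m) = 2.061 in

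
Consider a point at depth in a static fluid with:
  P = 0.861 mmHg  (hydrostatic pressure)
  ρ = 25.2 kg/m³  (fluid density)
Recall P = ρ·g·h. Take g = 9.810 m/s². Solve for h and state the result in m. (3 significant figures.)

Solving P = ρ·g·h for h: h = P/(ρ·g).
P = 0.861 mmHg = 114.8 Pa; ρ = 25.2 kg/m³; g = 9.810 m/s².
h = 0.4643 m

0.464 m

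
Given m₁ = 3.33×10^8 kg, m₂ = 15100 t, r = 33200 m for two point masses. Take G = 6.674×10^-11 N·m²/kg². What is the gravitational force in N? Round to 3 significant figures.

From Newton's law of gravitation: F = Gm₁m₂/r².
m₁ = 3.33×10^8 kg; m₂ = 15100 t = 1.510×10^7 kg; r = 33200 m; G = 6.674×10^-11 N·m²/kg².
F = 3.045×10^-4 N  (the unit combination reduces to kg·m/s² = N)

3.04×10^-4 N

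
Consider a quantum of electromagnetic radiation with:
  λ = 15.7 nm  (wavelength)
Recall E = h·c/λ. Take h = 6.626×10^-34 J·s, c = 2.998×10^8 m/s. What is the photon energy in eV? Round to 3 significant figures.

E is given directly by: E = hc/λ.
λ = 15.7 nm = 1.570×10^-8 m; h = 6.626×10^-34 J·s; c = 2.998×10^8 m/s.
E = 1.265×10^-17 J  (the unit combination reduces to kg·m²/s² = J)
1.265×10^-17 J × (1 eV / 1.602×10^-19 J) = 78.97 eV

79.0 eV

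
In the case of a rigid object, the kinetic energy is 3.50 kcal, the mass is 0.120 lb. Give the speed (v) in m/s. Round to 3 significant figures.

Solving KE = ½mv² for v: v = √(2·KE/m).
KE = 3.50 kcal = 14644 J; m = 0.120 lb = 0.05443 kg.
v = 733.5 m/s

734 m/s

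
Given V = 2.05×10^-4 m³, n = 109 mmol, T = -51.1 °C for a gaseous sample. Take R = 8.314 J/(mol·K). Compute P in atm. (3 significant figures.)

P is given directly by: P = nRT/V.
V = 2.05×10^-4 m³; n = 109 mmol = 0.1090 mol; T = -51.1 °C = 222.0 K; R = 8.314 J/(mol·K).
P = 9.816×10^5 Pa
9.816×10^5 Pa × (1 atm / 1.013×10^5 Pa) = 9.688 atm

9.69 atm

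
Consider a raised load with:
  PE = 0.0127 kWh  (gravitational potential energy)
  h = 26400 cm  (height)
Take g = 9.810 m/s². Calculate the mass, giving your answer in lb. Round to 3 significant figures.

Rearranging: m = PE/(g·h).
PE = 0.0127 kWh = 45720 J; h = 26400 cm = 264.0 m; g = 9.810 m/s².
m = 17.65 kg
17.65 kg × (1 lb / 0.4536 kg) = 38.92 lb

38.9 lb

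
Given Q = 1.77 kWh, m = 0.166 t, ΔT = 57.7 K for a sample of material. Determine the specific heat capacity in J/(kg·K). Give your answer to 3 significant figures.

Rearranging: c = Q/(m·ΔT).
Q = 1.77 kWh = 6.372×10^6 J; m = 0.166 t = 166.0 kg; ΔT = 57.7 K.
c = 665.3 J/(kg·K)

665 J/(kg·K)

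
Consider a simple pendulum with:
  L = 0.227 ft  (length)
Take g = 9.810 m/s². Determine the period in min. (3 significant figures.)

Directly: T = 2π√(L/g).
L = 0.227 ft = 0.06919 m; g = 9.810 m/s².
T = 0.5277 s
0.5277 s × (1 min / 60.00 s) = 0.008795 min

0.00879 min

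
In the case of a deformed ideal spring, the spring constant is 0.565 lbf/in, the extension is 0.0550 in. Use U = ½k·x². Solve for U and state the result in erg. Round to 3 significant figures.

966 erg

Directly: U = ½kx².
k = 0.565 lbf/in = 98.95 N/m; x = 0.0550 in = 0.001397 m.
U = 9.655×10^-5 J  (the unit combination reduces to kg·m²/s² = J)
9.655×10^-5 J × (1 erg / 1.000×10^-7 J) = 965.5 erg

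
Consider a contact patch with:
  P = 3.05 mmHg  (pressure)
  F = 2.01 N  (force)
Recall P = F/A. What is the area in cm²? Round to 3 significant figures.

Rearranging: A = F/P.
P = 3.05 mmHg = 406.6 Pa; F = 2.01 N.
A = 0.004943 m²
0.004943 m² × (1 cm² / 1.000×10^-4 m²) = 49.43 cm²

49.4 cm²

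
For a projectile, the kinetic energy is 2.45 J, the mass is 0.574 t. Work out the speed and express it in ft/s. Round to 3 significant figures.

Rearranging: v = √(2·KE/m).
KE = 2.45 J; m = 0.574 t = 574.0 kg.
v = 0.09239 m/s
0.09239 m/s × (1 ft/s / 0.3048 m/s) = 0.3031 ft/s

0.303 ft/s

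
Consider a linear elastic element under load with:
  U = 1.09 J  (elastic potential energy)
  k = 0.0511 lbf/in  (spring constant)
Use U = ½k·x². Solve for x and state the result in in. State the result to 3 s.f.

19.4 in

Solving U = ½k·x² for x: x = √(2U/k).
U = 1.09 J; k = 0.0511 lbf/in = 8.949 N/m.
x = 0.4936 m
0.4936 m × (1 in / 0.02540 m) = 19.43 in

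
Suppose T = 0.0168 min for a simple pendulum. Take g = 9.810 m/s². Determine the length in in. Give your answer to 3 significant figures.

Rearranging T = 2π√(L/g) for L: L = g·(T/2π)².
T = 0.0168 min = 1.008 s; g = 9.810 m/s².
L = 0.2525 m
0.2525 m × (1 in / 0.02540 m) = 9.940 in

9.94 in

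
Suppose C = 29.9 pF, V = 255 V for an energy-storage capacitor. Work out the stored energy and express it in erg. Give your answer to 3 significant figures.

E is given directly by: E = ½CV².
C = 29.9 pF = 2.990×10^-11 F; V = 255 V.
E = 9.721×10^-7 J
9.721×10^-7 J × (1 erg / 1.000×10^-7 J) = 9.721 erg

9.72 erg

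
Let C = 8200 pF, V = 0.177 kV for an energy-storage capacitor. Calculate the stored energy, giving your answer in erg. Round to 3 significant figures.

1280 erg

Directly: E = ½CV².
C = 8200 pF = 8.200×10^-9 F; V = 0.177 kV = 177.0 V.
E = 1.284×10^-4 J
1.284×10^-4 J × (1 erg / 1.000×10^-7 J) = 1284 erg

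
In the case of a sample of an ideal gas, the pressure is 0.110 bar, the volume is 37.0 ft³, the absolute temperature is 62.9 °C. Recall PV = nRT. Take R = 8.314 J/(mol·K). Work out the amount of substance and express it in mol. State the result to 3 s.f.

4.13 mol

From the ideal-gas law: n = PV/(RT).
P = 0.110 bar = 11000 Pa; V = 37.0 ft³ = 1.048 m³; T = 62.9 °C = 336.0 K; R = 8.314 J/(mol·K).
n = 4.125 mol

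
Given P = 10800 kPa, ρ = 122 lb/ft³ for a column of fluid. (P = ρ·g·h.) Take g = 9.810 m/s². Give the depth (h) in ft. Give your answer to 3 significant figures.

Solving P = ρ·g·h for h: h = P/(ρ·g).
P = 10800 kPa = 1.080×10^7 Pa; ρ = 122 lb/ft³ = 1954 kg/m³; g = 9.810 m/s².
h = 563.3 m
563.3 m × (1 ft / 0.3048 m) = 1848 ft

1850 ft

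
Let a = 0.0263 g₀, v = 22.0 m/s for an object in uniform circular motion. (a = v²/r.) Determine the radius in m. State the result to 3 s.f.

Rearranging: r = v²/a.
a = 0.0263 g₀ = 0.2579 m/s²; v = 22.0 m/s.
r = 1877 m

1880 m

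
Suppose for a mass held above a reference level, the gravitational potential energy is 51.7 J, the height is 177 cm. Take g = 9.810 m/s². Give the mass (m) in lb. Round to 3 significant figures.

6.56 lb

Solving PE = m·g·h for m: m = PE/(g·h).
PE = 51.7 J; h = 177 cm = 1.770 m; g = 9.810 m/s².
m = 2.977 kg
2.977 kg × (1 lb / 0.4536 kg) = 6.564 lb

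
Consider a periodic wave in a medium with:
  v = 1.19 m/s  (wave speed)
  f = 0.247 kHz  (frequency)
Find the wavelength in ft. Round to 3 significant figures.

Rearranging: λ = v/f.
v = 1.19 m/s; f = 0.247 kHz = 247.0 Hz.
λ = 0.004818 m
0.004818 m × (1 ft / 0.3048 m) = 0.01581 ft

0.0158 ft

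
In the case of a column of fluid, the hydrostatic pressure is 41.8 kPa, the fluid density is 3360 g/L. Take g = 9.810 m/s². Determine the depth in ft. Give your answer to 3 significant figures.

4.16 ft

Solving P = ρ·g·h for h: h = P/(ρ·g).
P = 41.8 kPa = 41800 Pa; ρ = 3360 g/L = 3360 kg/m³; g = 9.810 m/s².
h = 1.268 m
1.268 m × (1 ft / 0.3048 m) = 4.161 ft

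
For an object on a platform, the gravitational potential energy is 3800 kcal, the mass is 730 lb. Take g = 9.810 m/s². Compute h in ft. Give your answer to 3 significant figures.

16100 ft

Solving PE = m·g·h for h: h = PE/(m·g).
PE = 3800 kcal = 1.590×10^7 J; m = 730 lb = 331.1 kg; g = 9.810 m/s².
h = 4895 m
4895 m × (1 ft / 0.3048 m) = 16058 ft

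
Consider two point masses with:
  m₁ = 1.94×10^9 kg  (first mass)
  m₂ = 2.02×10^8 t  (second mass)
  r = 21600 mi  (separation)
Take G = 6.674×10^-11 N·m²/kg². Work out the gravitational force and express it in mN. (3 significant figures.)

From Newton's law of gravitation: F = Gm₁m₂/r².
m₁ = 1.94×10^9 kg; m₂ = 2.02×10^8 t = 2.020×10^11 kg; r = 21600 mi = 3.476×10^7 m; G = 6.674×10^-11 N·m²/kg².
F = 2.164×10^-5 N
2.164×10^-5 N × (1 mN / 0.001000 N) = 0.02164 mN

0.0216 mN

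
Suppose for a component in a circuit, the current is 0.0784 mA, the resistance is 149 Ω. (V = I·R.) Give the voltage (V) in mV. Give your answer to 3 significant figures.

From Ohm's law: V = IR.
I = 0.0784 mA = 7.840×10^-5 A; R = 149 Ω.
V = 0.01168 V
0.01168 V × (1 mV / 0.001000 V) = 11.68 mV

11.7 mV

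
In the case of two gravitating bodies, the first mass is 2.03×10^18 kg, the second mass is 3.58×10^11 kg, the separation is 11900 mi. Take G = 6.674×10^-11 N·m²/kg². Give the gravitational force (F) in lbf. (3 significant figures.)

Directly: F = Gm₁m₂/r².
m₁ = 2.03×10^18 kg; m₂ = 3.58×10^11 kg; r = 11900 mi = 1.915×10^7 m; G = 6.674×10^-11 N·m²/kg².
F = 1.322×10^5 N
1.322×10^5 N × (1 lbf / 4.448 N) = 29729 lbf

29700 lbf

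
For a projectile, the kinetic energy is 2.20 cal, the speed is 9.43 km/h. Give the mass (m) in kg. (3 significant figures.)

2.68 kg

Rearranging KE = ½mv² for m: m = 2·KE/v².
KE = 2.20 cal = 9.205 J; v = 9.43 km/h = 2.619 m/s.
m = 2.683 kg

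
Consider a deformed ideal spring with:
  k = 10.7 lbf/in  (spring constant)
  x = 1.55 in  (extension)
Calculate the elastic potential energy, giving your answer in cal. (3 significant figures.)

U is given directly by: U = ½kx².
k = 10.7 lbf/in = 1874 N/m; x = 1.55 in = 0.03937 m.
U = 1.452 J
1.452 J × (1 cal / 4.184 J) = 0.3471 cal

0.347 cal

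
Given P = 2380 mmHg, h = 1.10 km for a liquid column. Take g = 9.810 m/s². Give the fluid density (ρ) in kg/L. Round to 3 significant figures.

0.0294 kg/L

Solving P = ρ·g·h for ρ: ρ = P/(g·h).
P = 2380 mmHg = 3.173×10^5 Pa; h = 1.10 km = 1100 m; g = 9.810 m/s².
ρ = 29.40 kg/m³
29.40 kg/m³ × (1 kg/L / 1000 kg/m³) = 0.02940 kg/L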